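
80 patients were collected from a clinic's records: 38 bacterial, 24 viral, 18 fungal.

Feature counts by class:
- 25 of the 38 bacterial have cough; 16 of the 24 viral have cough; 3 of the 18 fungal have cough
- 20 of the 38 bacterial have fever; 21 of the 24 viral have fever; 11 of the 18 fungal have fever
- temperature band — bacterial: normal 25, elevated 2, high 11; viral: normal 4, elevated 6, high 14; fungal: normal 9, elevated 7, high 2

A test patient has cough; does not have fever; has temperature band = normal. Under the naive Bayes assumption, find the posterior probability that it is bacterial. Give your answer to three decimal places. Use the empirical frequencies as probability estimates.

bacterial: (38/80) × (25/38) × (18/38) × (25/38) ≈ 0.0973857
viral: (24/80) × (16/24) × (3/24) × (4/24) ≈ 0.00416667
fungal: (18/80) × (3/18) × (7/18) × (9/18) ≈ 0.00729167
P(bacterial | x) = 0.0973857 / 0.10884404 ≈ 0.895

0.895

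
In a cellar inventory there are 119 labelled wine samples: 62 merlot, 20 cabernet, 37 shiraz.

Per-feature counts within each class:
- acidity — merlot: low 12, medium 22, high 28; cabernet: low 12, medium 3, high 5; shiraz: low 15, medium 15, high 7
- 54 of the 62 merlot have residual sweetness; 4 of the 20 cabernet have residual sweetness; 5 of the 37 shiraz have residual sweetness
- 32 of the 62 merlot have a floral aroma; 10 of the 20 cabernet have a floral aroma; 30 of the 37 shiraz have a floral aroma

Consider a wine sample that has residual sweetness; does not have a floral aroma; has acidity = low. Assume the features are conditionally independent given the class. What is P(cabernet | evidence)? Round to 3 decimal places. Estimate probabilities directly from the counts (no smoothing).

0.181

merlot: (62/119) × (12/62) × (54/62) × (30/62) ≈ 0.0424977
cabernet: (20/119) × (12/20) × (4/20) × (10/20) ≈ 0.010084
shiraz: (37/119) × (15/37) × (5/37) × (7/37) ≈ 0.00322262
P(cabernet | x) = 0.010084 / 0.05580432 ≈ 0.181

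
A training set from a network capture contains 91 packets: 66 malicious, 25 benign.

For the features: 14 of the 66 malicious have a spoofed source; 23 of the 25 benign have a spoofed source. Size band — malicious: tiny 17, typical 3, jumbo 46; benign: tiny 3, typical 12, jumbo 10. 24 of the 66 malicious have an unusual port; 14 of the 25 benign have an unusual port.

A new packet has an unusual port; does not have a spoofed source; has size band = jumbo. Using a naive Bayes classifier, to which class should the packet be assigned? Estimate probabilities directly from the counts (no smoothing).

malicious: (66/91) × (52/66) × (46/66) × (24/66) ≈ 0.144825
benign: (25/91) × (2/25) × (10/25) × (14/25) ≈ 0.00492308
Highest score → malicious.

malicious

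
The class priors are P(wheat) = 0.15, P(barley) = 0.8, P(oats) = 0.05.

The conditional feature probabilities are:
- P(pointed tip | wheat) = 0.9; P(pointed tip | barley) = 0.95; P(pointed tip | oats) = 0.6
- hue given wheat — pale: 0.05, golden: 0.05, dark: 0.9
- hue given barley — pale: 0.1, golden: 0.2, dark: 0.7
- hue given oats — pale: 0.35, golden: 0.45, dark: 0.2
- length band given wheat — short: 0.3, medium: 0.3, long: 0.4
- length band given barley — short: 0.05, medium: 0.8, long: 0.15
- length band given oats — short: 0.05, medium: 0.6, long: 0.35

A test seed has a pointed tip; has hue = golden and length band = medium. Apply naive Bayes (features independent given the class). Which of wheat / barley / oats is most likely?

barley

wheat: 0.15 × 0.9 × 0.05 × 0.3 = 0.002025
barley: 0.8 × 0.95 × 0.2 × 0.8 = 0.1216
oats: 0.05 × 0.6 × 0.45 × 0.6 = 0.0081
Highest score → barley.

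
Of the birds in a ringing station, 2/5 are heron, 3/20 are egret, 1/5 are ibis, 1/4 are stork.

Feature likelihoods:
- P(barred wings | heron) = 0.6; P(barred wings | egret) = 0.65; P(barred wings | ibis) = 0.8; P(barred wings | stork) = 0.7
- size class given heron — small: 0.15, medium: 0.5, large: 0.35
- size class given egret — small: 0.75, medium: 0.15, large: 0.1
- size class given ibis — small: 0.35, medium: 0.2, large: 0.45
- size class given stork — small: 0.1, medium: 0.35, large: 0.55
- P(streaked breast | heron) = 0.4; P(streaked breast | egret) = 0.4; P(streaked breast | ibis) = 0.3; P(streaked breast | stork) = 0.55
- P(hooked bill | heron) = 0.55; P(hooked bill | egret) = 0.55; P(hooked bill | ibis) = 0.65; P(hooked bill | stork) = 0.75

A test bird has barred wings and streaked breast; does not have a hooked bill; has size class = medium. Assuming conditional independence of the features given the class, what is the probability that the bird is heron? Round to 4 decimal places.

heron: 0.4 × 0.6 × 0.5 × 0.4 × (1−0.55) = 0.0216
egret: 0.15 × 0.65 × 0.15 × 0.4 × (1−0.55) = 0.0026325
ibis: 0.2 × 0.8 × 0.2 × 0.3 × (1−0.65) = 0.00336
stork: 0.25 × 0.7 × 0.35 × 0.55 × (1−0.75) = 0.008421875
P(heron | x) = 0.0216 / 0.036014375 ≈ 0.5998

0.5998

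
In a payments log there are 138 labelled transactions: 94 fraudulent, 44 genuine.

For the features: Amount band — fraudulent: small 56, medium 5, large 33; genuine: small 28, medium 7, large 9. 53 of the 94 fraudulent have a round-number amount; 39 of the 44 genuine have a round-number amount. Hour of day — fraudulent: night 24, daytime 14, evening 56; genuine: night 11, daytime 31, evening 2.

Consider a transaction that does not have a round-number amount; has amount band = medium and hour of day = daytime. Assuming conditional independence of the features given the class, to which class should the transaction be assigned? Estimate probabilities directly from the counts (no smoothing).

genuine

fraudulent: (94/138) × (5/94) × (41/94) × (14/94) ≈ 0.00235368
genuine: (44/138) × (7/44) × (5/44) × (31/44) ≈ 0.00406112
Highest score → genuine.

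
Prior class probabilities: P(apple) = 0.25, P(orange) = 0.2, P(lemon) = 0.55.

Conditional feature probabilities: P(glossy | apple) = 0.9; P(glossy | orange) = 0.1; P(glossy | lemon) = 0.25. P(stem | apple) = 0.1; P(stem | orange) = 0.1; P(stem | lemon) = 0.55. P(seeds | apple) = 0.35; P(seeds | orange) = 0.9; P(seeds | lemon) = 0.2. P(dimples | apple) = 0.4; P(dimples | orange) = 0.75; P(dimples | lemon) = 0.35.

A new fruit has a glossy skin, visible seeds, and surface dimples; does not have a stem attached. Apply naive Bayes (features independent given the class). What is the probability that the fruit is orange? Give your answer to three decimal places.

apple: 0.25 × 0.9 × (1−0.1) × 0.35 × 0.4 = 0.02835
orange: 0.2 × 0.1 × (1−0.1) × 0.9 × 0.75 = 0.01215
lemon: 0.55 × 0.25 × (1−0.55) × 0.2 × 0.35 = 0.00433125
P(orange | x) = 0.01215 / 0.04483125 ≈ 0.271

0.271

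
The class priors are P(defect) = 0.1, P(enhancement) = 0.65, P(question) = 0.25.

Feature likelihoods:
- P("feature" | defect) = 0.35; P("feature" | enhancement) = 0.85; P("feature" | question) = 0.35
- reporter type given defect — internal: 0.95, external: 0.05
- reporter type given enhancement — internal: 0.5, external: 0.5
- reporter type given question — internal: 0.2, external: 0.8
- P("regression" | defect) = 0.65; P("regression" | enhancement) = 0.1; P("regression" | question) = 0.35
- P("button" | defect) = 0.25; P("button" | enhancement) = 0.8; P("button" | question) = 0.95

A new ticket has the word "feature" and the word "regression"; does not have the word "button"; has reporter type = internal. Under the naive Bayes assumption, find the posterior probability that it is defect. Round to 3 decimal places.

0.735

defect: 0.1 × 0.35 × 0.95 × 0.65 × (1−0.25) = 0.016209375
enhancement: 0.65 × 0.85 × 0.5 × 0.1 × (1−0.8) = 0.005525
question: 0.25 × 0.35 × 0.2 × 0.35 × (1−0.95) = 0.00030625
P(defect | x) = 0.016209375 / 0.022040625 ≈ 0.735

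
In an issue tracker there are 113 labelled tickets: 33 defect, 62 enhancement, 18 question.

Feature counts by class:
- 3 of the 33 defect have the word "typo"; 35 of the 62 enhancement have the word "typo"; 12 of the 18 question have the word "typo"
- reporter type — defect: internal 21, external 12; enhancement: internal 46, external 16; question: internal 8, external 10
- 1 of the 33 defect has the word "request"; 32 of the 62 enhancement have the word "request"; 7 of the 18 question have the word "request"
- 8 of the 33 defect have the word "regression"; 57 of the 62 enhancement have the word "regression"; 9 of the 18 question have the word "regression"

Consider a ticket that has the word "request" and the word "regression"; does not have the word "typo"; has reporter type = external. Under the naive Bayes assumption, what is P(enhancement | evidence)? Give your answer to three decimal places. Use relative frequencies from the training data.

defect: (33/113) × (30/33) × (12/33) × (1/33) × (8/33) ≈ 0.000709206
enhancement: (62/113) × (27/62) × (16/62) × (32/62) × (57/62) ≈ 0.0292587
question: (18/113) × (6/18) × (10/18) × (7/18) × (9/18) ≈ 0.00573582
P(enhancement | x) = 0.0292587 / 0.035703726 ≈ 0.819

0.819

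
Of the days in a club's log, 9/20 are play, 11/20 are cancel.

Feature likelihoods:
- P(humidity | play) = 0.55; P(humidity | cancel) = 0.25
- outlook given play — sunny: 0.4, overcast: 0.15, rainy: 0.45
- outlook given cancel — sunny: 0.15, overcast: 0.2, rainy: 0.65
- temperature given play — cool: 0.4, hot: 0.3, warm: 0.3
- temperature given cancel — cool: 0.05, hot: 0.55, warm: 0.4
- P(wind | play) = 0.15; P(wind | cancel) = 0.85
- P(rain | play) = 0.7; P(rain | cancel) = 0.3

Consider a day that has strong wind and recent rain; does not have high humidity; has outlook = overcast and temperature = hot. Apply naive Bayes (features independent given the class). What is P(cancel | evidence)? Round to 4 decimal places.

play: 0.45 × (1−0.55) × 0.15 × 0.3 × 0.15 × 0.7 = 0.0009568125
cancel: 0.55 × (1−0.25) × 0.2 × 0.55 × 0.85 × 0.3 = 0.011570625
P(cancel | x) = 0.011570625 / 0.0125274375 ≈ 0.9236

0.9236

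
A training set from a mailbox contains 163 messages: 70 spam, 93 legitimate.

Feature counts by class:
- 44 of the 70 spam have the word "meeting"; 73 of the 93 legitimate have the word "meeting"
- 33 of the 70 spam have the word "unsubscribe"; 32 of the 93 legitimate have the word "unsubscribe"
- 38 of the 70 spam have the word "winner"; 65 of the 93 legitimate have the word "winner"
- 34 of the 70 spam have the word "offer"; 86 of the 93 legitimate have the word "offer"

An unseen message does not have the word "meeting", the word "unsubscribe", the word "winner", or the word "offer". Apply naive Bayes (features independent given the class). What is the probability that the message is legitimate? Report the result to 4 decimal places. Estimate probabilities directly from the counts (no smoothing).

spam: (70/163) × (26/70) × (37/70) × (32/70) × (36/70) ≈ 0.0198219
legitimate: (93/163) × (20/93) × (61/93) × (28/93) × (7/93) ≈ 0.00182381
P(legitimate | x) = 0.00182381 / 0.02164571 ≈ 0.0843

0.0843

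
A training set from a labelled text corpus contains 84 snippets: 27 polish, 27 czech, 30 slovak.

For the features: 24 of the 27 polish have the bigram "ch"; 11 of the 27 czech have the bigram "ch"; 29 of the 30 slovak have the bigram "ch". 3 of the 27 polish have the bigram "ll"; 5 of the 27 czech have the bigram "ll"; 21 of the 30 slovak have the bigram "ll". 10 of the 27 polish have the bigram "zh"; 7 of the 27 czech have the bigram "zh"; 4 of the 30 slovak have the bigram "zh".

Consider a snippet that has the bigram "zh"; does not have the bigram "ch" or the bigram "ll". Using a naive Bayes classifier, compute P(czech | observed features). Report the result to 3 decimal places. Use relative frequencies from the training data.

0.767

polish: (27/84) × (3/27) × (24/27) × (10/27) ≈ 0.0117578
czech: (27/84) × (16/27) × (22/27) × (7/27) ≈ 0.0402378
slovak: (30/84) × (1/30) × (9/30) × (4/30) ≈ 0.00047619
P(czech | x) = 0.0402378 / 0.05247179 ≈ 0.767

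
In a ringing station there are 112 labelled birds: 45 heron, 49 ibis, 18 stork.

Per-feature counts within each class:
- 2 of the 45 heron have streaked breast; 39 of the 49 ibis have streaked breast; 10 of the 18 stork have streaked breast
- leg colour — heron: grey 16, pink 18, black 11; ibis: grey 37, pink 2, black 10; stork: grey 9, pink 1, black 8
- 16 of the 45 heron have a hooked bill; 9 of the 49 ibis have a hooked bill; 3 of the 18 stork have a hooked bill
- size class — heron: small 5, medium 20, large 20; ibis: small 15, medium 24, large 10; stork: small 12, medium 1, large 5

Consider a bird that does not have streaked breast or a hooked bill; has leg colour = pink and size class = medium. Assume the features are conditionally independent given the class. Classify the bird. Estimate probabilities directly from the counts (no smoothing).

heron: (45/112) × (43/45) × (18/45) × (29/45) × (20/45) ≈ 0.0439859
ibis: (49/112) × (10/49) × (2/49) × (40/49) × (24/49) ≈ 0.00145712
stork: (18/112) × (8/18) × (1/18) × (15/18) × (1/18) ≈ 0.000183715
Highest score → heron.

heron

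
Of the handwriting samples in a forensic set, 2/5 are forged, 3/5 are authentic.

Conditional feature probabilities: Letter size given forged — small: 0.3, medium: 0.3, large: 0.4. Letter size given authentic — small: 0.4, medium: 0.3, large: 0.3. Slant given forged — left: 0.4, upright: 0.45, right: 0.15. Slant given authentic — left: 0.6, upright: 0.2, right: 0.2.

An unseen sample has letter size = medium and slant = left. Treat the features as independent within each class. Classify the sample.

authentic

forged: 0.4 × 0.3 × 0.4 = 0.048
authentic: 0.6 × 0.3 × 0.6 = 0.108
Highest score → authentic.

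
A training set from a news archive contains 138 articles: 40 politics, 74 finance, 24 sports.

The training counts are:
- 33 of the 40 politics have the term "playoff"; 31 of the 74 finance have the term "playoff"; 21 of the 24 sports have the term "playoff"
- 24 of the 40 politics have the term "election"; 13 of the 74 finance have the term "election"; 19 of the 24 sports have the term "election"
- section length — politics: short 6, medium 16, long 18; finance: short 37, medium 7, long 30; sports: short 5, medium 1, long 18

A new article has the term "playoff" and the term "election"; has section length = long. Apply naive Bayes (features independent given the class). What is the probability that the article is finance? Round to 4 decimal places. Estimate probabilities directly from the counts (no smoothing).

0.0936

politics: (40/138) × (33/40) × (24/40) × (18/40) ≈ 0.0645652
finance: (74/138) × (31/74) × (13/74) × (30/74) ≈ 0.0159987
sports: (24/138) × (21/24) × (19/24) × (18/24) ≈ 0.0903533
P(finance | x) = 0.0159987 / 0.1709172 ≈ 0.0936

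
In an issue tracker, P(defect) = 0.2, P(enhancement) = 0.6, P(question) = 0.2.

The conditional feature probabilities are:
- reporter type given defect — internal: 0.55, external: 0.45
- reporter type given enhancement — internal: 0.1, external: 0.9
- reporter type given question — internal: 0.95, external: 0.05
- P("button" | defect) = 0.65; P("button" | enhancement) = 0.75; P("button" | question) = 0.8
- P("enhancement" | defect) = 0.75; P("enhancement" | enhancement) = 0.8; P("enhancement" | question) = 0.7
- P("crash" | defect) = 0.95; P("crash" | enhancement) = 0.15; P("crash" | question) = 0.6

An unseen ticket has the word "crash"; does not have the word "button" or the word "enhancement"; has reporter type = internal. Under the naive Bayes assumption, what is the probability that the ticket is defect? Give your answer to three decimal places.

defect: 0.2 × 0.55 × (1−0.65) × (1−0.75) × 0.95 = 0.00914375
enhancement: 0.6 × 0.1 × (1−0.75) × (1−0.8) × 0.15 = 0.00045
question: 0.2 × 0.95 × (1−0.8) × (1−0.7) × 0.6 = 0.00684
P(defect | x) = 0.00914375 / 0.01643375 ≈ 0.556

0.556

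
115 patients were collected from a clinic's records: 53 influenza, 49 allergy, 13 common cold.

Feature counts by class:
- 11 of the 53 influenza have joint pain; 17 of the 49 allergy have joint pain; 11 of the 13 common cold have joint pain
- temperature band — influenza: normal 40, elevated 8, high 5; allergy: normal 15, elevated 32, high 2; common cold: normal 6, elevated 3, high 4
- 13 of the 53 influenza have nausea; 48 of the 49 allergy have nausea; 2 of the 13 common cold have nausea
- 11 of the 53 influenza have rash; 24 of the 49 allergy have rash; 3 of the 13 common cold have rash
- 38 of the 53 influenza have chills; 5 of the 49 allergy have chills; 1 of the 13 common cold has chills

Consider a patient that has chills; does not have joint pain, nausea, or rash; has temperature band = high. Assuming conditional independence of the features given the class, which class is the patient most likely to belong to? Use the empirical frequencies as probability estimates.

influenza: (53/115) × (42/53) × (5/53) × (40/53) × (42/53) × (38/53) ≈ 0.0147744
allergy: (49/115) × (32/49) × (2/49) × (1/49) × (25/49) × (5/49) ≈ 0.0000120672
common cold: (13/115) × (2/13) × (4/13) × (11/13) × (10/13) × (1/13) ≈ 0.000267924
Highest score → influenza.

influenza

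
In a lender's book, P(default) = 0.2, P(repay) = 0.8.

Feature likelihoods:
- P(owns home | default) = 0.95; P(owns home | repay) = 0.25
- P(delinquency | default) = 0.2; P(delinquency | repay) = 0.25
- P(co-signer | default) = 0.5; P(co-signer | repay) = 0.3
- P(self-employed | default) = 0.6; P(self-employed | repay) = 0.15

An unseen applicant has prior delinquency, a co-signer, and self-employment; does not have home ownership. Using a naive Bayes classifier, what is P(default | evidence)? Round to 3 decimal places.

default: 0.2 × (1−0.95) × 0.2 × 0.5 × 0.6 = 0.0006
repay: 0.8 × (1−0.25) × 0.25 × 0.3 × 0.15 = 0.00675
P(default | x) = 0.0006 / 0.00735 ≈ 0.082

0.082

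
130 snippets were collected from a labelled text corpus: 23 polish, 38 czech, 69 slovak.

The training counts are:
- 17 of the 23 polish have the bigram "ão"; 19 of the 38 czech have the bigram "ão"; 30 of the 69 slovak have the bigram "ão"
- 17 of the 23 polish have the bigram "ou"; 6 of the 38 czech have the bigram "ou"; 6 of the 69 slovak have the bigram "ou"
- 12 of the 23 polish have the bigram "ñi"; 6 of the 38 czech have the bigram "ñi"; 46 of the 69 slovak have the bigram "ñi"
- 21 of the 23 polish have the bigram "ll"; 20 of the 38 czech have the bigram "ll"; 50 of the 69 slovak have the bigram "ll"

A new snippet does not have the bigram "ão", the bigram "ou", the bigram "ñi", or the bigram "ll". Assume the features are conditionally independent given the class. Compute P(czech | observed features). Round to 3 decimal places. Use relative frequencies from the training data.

polish: (23/130) × (6/23) × (6/23) × (11/23) × (2/23) ≈ 0.000500724
czech: (38/130) × (19/38) × (32/38) × (32/38) × (18/38) ≈ 0.0490944
slovak: (69/130) × (39/69) × (63/69) × (23/69) × (19/69) ≈ 0.0251418
P(czech | x) = 0.0490944 / 0.074736924 ≈ 0.657

0.657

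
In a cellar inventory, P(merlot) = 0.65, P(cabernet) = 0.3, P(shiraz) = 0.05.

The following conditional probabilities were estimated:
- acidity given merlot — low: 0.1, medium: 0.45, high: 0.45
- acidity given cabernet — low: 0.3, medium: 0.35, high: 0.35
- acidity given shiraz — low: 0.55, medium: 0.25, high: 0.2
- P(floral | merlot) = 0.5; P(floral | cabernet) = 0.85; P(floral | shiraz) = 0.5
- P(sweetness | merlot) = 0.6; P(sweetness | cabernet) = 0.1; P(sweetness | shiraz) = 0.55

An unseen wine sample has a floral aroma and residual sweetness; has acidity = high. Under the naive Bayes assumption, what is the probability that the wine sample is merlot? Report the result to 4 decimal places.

0.8826

merlot: 0.65 × 0.45 × 0.5 × 0.6 = 0.08775
cabernet: 0.3 × 0.35 × 0.85 × 0.1 = 0.008925
shiraz: 0.05 × 0.2 × 0.5 × 0.55 = 0.00275
P(merlot | x) = 0.08775 / 0.099425 ≈ 0.8826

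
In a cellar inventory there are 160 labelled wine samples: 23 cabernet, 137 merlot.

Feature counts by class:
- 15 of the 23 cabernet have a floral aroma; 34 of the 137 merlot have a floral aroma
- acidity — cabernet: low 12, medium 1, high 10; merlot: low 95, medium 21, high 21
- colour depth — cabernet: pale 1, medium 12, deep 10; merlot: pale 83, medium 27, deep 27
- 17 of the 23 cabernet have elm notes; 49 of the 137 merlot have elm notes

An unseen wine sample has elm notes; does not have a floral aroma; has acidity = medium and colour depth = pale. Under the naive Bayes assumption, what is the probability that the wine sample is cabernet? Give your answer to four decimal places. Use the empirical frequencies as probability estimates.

cabernet: (23/160) × (8/23) × (1/23) × (1/23) × (17/23) ≈ 0.0000698611
merlot: (137/160) × (103/137) × (21/137) × (83/137) × (49/137) ≈ 0.021382
P(cabernet | x) = 0.0000698611 / 0.0214518611 ≈ 0.0033

0.0033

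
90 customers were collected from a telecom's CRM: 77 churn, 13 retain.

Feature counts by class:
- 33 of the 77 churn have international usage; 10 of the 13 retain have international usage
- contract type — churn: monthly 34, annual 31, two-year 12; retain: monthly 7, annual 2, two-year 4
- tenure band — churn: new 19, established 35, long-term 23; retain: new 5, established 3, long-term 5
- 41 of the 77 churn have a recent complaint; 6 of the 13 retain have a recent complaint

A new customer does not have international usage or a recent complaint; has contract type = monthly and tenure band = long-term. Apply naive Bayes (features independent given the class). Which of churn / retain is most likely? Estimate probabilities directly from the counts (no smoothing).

churn: (77/90) × (44/77) × (34/77) × (23/77) × (36/77) ≈ 0.0301472
retain: (13/90) × (3/13) × (7/13) × (5/13) × (7/13) ≈ 0.00371719
Highest score → churn.

churn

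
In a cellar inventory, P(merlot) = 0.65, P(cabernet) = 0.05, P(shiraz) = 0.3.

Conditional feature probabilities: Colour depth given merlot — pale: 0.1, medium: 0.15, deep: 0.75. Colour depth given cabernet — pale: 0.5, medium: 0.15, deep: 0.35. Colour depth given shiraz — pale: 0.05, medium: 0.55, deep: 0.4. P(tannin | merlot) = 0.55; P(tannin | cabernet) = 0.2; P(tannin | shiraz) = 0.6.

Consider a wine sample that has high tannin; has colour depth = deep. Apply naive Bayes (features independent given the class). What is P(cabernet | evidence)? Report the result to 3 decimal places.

0.010

merlot: 0.65 × 0.75 × 0.55 = 0.268125
cabernet: 0.05 × 0.35 × 0.2 = 0.0035
shiraz: 0.3 × 0.4 × 0.6 = 0.072
P(cabernet | x) = 0.0035 / 0.343625 ≈ 0.010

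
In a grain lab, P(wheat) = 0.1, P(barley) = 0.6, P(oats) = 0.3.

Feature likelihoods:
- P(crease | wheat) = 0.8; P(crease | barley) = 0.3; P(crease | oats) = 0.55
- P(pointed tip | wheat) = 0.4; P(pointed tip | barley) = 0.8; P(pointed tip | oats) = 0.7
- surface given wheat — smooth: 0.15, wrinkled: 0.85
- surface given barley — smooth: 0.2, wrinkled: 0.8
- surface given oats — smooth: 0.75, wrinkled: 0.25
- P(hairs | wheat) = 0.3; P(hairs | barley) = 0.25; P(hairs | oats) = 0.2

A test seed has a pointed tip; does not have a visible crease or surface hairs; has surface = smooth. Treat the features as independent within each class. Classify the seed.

wheat: 0.1 × (1−0.8) × 0.4 × 0.15 × (1−0.3) = 0.00084
barley: 0.6 × (1−0.3) × 0.8 × 0.2 × (1−0.25) = 0.0504
oats: 0.3 × (1−0.55) × 0.7 × 0.75 × (1−0.2) = 0.0567
Highest score → oats.

oats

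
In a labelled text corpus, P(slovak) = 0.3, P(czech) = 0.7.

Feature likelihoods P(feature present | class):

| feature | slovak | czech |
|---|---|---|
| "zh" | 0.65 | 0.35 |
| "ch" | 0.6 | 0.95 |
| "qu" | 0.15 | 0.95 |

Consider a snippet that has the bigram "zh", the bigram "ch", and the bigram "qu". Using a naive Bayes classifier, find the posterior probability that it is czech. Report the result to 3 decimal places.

0.926

slovak: 0.3 × 0.65 × 0.6 × 0.15 = 0.01755
czech: 0.7 × 0.35 × 0.95 × 0.95 = 0.2211125
P(czech | x) = 0.2211125 / 0.2386625 ≈ 0.926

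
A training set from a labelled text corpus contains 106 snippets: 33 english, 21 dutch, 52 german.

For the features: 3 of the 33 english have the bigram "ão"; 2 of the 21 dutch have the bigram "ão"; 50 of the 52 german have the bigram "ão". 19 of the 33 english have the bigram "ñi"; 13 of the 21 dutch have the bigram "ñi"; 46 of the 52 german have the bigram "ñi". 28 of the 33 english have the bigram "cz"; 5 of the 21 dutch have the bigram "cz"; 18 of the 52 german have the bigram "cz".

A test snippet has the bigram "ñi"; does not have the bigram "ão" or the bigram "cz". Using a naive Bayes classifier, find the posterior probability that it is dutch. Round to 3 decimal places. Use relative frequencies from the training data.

english: (33/106) × (30/33) × (19/33) × (5/33) ≈ 0.0246894
dutch: (21/106) × (19/21) × (13/21) × (16/21) ≈ 0.084542
german: (52/106) × (2/52) × (46/52) × (34/52) ≈ 0.0109133
P(dutch | x) = 0.084542 / 0.1201447 ≈ 0.704

0.704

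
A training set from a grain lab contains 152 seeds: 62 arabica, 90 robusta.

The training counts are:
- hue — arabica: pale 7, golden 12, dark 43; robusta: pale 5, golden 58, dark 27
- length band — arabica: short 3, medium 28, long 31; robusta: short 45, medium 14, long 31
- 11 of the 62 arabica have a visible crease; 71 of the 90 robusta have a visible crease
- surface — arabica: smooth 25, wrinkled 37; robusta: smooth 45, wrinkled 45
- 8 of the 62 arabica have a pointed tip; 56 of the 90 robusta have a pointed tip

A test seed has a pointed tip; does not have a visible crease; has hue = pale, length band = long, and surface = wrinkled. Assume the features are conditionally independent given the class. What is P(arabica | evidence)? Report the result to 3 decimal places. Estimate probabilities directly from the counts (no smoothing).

arabica: (62/152) × (7/62) × (31/62) × (51/62) × (37/62) × (8/62) ≈ 0.00145852
robusta: (90/152) × (5/90) × (31/90) × (19/90) × (45/90) × (56/90) ≈ 0.00074417
P(arabica | x) = 0.00145852 / 0.00220269 ≈ 0.662

0.662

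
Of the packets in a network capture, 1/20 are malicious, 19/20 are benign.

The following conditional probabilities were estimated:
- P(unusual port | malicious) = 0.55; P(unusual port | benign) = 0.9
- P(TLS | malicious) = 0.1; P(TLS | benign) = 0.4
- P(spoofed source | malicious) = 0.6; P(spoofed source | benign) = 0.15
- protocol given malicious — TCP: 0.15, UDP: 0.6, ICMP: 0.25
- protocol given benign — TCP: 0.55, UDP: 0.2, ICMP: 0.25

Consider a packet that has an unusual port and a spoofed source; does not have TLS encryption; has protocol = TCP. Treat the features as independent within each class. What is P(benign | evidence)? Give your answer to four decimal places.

0.9500

malicious: 0.05 × 0.55 × (1−0.1) × 0.6 × 0.15 = 0.0022275
benign: 0.95 × 0.9 × (1−0.4) × 0.15 × 0.55 = 0.0423225
P(benign | x) = 0.0423225 / 0.04455 ≈ 0.9500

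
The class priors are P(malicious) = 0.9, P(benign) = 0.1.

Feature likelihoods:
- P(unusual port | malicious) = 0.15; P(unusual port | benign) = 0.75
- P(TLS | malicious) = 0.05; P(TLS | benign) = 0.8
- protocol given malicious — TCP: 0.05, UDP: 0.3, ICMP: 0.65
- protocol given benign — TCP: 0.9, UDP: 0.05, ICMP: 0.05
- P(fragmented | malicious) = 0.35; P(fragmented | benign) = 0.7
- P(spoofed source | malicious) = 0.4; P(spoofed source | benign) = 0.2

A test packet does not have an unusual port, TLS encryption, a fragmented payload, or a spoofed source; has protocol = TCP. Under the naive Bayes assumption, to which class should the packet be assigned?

malicious

malicious: 0.9 × (1−0.15) × (1−0.05) × 0.05 × (1−0.35) × (1−0.4) = 0.014171625
benign: 0.1 × (1−0.75) × (1−0.8) × 0.9 × (1−0.7) × (1−0.2) = 0.00108
Highest score → malicious.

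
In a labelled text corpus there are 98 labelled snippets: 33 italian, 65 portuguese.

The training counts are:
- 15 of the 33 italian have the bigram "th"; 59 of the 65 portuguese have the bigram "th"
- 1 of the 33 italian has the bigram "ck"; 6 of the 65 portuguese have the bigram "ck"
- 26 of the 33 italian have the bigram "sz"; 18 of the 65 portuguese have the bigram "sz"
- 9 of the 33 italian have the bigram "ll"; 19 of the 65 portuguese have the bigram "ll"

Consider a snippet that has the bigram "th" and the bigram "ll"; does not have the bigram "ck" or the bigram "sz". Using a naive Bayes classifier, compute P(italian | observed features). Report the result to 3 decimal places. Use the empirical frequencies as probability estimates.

italian: (33/98) × (15/33) × (32/33) × (7/33) × (9/33) ≈ 0.00858645
portuguese: (65/98) × (59/65) × (59/65) × (47/65) × (19/65) ≈ 0.115502
P(italian | x) = 0.00858645 / 0.12408845 ≈ 0.069

0.069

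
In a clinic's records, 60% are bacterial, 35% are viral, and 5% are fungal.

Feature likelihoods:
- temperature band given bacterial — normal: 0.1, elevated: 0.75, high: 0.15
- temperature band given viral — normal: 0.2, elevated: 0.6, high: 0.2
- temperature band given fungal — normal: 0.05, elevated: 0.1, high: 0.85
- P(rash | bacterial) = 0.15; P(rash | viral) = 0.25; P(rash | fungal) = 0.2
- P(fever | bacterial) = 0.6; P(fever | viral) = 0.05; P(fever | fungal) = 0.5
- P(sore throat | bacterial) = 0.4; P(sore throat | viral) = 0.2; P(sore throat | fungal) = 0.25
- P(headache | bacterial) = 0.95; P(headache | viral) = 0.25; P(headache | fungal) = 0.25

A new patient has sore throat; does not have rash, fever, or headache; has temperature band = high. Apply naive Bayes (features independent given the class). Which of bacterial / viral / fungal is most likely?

viral

bacterial: 0.6 × 0.15 × (1−0.15) × (1−0.6) × 0.4 × (1−0.95) = 0.000612
viral: 0.35 × 0.2 × (1−0.25) × (1−0.05) × 0.2 × (1−0.25) = 0.00748125
fungal: 0.05 × 0.85 × (1−0.2) × (1−0.5) × 0.25 × (1−0.25) = 0.0031875
Highest score → viral.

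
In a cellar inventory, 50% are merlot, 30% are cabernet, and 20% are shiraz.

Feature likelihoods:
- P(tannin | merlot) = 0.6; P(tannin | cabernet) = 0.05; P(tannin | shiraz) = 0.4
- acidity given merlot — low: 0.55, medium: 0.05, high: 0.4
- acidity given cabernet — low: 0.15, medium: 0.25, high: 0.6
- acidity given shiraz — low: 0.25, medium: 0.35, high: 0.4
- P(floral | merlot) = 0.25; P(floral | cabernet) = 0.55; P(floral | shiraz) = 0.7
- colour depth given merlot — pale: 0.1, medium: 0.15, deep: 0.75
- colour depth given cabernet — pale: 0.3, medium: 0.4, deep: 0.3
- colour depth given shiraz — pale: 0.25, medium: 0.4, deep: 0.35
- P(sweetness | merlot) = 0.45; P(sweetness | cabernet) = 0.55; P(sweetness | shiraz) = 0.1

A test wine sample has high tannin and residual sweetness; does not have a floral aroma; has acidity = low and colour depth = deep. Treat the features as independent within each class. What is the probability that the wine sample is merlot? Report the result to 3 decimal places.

0.991

merlot: 0.5 × 0.6 × 0.55 × (1−0.25) × 0.75 × 0.45 = 0.041765625
cabernet: 0.3 × 0.05 × 0.15 × (1−0.55) × 0.3 × 0.55 = 0.0001670625
shiraz: 0.2 × 0.4 × 0.25 × (1−0.7) × 0.35 × 0.1 = 0.00021
P(merlot | x) = 0.041765625 / 0.0421426875 ≈ 0.991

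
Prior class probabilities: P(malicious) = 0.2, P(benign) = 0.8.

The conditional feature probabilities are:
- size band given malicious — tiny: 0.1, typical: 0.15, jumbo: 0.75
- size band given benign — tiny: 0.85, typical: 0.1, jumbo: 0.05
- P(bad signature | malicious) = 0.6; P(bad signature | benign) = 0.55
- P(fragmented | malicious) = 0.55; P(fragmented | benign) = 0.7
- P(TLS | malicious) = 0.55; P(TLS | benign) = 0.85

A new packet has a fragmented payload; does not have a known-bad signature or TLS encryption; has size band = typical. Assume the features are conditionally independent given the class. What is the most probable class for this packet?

malicious: 0.2 × 0.15 × (1−0.6) × 0.55 × (1−0.55) = 0.00297
benign: 0.8 × 0.1 × (1−0.55) × 0.7 × (1−0.85) = 0.00378
Highest score → benign.

benign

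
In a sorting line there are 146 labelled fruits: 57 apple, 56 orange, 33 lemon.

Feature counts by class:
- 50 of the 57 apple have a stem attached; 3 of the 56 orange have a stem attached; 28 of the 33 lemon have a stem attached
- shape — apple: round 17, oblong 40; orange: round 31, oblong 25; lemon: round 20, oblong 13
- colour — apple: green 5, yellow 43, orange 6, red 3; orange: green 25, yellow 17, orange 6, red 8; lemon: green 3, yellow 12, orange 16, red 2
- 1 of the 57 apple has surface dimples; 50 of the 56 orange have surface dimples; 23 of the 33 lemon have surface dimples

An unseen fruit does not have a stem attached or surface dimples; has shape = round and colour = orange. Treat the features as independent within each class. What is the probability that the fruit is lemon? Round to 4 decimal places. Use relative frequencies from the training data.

apple: (57/146) × (7/57) × (17/57) × (6/57) × (56/57) ≈ 0.0014788
orange: (56/146) × (53/56) × (31/56) × (6/56) × (6/56) ≈ 0.00230687
lemon: (33/146) × (5/33) × (20/33) × (16/33) × (10/33) ≈ 0.00304948
P(lemon | x) = 0.00304948 / 0.00683515 ≈ 0.4461

0.4461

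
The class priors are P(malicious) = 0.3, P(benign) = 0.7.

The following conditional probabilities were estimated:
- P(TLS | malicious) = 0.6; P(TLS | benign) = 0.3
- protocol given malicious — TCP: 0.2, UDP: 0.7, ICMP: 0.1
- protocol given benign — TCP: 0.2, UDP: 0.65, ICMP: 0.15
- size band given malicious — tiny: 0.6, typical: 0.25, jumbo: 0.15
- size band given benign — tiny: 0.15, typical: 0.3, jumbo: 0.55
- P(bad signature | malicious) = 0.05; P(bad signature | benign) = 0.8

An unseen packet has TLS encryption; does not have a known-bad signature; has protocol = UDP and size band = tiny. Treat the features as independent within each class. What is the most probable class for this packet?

malicious

malicious: 0.3 × 0.6 × 0.7 × 0.6 × (1−0.05) = 0.07182
benign: 0.7 × 0.3 × 0.65 × 0.15 × (1−0.8) = 0.004095
Highest score → malicious.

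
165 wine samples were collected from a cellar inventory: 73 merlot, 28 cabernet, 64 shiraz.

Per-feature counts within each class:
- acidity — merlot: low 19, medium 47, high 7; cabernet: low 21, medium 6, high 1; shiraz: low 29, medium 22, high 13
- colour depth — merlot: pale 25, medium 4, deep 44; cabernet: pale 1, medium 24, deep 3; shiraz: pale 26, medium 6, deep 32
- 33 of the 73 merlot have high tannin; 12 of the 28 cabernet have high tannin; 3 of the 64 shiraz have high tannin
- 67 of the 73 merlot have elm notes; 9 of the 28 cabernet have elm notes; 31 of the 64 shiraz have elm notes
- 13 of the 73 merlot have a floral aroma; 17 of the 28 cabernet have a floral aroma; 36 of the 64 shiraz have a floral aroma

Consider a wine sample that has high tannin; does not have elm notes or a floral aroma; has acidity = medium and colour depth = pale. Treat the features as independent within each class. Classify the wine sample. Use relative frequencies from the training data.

merlot

merlot: (73/165) × (47/73) × (25/73) × (33/73) × (6/73) × (60/73) ≈ 0.00297906
cabernet: (28/165) × (6/28) × (1/28) × (12/28) × (19/28) × (11/28) ≈ 0.000148376
shiraz: (64/165) × (22/64) × (26/64) × (3/64) × (33/64) × (28/64) = 0.00057277679443359375
Highest score → merlot.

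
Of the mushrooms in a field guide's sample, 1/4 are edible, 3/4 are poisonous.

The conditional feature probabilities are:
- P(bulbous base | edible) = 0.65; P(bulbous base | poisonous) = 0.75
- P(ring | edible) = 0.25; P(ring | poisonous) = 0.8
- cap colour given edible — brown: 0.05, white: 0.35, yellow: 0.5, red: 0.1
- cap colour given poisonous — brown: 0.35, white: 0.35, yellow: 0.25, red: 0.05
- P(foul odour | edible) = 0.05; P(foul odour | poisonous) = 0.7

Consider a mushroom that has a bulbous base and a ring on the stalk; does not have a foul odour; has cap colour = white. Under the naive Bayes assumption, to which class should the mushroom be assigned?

poisonous

edible: 0.25 × 0.65 × 0.25 × 0.35 × (1−0.05) = 0.0135078125
poisonous: 0.75 × 0.75 × 0.8 × 0.35 × (1−0.7) = 0.04725
Highest score → poisonous.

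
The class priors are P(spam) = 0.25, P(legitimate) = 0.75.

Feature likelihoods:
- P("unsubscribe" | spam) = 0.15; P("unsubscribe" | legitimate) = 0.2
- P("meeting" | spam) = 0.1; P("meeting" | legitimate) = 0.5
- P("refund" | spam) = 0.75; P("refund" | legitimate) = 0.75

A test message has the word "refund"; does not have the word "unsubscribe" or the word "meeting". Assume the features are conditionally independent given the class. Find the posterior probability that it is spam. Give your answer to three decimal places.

spam: 0.25 × (1−0.15) × (1−0.1) × 0.75 = 0.1434375
legitimate: 0.75 × (1−0.2) × (1−0.5) × 0.75 = 0.225
P(spam | x) = 0.1434375 / 0.3684375 ≈ 0.389

0.389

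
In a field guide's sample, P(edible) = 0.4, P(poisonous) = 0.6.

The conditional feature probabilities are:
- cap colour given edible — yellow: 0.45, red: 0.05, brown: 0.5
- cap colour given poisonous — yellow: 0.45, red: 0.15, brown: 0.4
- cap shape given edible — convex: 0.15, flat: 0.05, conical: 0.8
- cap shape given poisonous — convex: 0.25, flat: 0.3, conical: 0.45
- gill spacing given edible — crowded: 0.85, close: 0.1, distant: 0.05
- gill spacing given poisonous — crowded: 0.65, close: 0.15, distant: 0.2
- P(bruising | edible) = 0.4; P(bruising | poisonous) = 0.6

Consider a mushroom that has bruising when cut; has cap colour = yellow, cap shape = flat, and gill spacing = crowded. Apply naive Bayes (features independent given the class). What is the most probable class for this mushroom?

poisonous

edible: 0.4 × 0.45 × 0.05 × 0.85 × 0.4 = 0.00306
poisonous: 0.6 × 0.45 × 0.3 × 0.65 × 0.6 = 0.03159
Highest score → poisonous.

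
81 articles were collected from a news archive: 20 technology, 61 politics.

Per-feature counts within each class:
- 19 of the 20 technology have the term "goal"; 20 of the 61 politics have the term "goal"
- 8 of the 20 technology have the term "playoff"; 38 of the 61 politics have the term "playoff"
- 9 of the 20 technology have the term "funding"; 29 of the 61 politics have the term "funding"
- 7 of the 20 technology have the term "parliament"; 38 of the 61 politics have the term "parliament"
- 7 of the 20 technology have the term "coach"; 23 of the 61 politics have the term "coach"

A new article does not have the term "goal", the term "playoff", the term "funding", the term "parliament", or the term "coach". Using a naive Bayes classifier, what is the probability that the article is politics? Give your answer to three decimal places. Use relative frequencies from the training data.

0.932

technology: (20/81) × (1/20) × (12/20) × (11/20) × (13/20) × (13/20) ≈ 0.0017213
politics: (61/81) × (41/61) × (23/61) × (32/61) × (23/61) × (38/61) ≈ 0.0235163
P(politics | x) = 0.0235163 / 0.0252376 ≈ 0.932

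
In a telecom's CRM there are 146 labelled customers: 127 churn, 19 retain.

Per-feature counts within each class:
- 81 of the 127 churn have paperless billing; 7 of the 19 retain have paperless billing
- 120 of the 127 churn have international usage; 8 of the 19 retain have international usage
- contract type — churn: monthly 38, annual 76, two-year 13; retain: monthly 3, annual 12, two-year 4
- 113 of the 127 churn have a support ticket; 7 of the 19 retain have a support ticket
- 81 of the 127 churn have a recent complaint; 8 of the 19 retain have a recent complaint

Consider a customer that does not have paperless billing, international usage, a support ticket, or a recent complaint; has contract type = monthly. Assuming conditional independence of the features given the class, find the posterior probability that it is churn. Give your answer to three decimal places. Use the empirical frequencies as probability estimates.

churn: (127/146) × (46/127) × (7/127) × (38/127) × (14/127) × (46/127) ≈ 0.000207471
retain: (19/146) × (12/19) × (11/19) × (3/19) × (12/19) × (11/19) ≈ 0.00274727
P(churn | x) = 0.000207471 / 0.002954741 ≈ 0.070

0.070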